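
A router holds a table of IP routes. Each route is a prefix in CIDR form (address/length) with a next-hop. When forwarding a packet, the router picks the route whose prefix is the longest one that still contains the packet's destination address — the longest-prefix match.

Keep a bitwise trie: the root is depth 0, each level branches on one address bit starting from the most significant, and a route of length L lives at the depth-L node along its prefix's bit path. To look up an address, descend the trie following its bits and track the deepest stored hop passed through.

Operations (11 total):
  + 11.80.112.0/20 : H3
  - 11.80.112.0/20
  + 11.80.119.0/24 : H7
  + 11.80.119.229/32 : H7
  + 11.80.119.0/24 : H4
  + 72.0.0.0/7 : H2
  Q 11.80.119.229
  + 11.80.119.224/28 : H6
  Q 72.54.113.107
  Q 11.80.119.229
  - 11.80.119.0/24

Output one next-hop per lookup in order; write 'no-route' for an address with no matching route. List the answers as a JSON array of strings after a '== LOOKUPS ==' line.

Apply in order:
  add 11.80.112.0/20 -> H3 at depth 20
  - 11.80.112.0/20 clear@20
  add 11.80.119.0/24 -> H7 at depth 24
  add 11.80.119.229/32 -> H7 at depth 32
  add 11.80.119.0/24 -> H4 at depth 24
  add 72.0.0.0/7 -> H2 at depth 7
  Q 11.80.119.229: descend 00001011010100000111011111100101 ; hops seen [H4,H7] ; pick H7
  add 11.80.119.224/28 -> H6 at depth 28
  Q 72.54.113.107: descend 0100100 ; hops seen [H2] ; pick H2
  Q 11.80.119.229: descend 00001011010100000111011111100101 ; hops seen [H4,H6,H7] ; pick H7
  - 11.80.119.0/24 clear@24

== LOOKUPS ==
["H7","H2","H7"]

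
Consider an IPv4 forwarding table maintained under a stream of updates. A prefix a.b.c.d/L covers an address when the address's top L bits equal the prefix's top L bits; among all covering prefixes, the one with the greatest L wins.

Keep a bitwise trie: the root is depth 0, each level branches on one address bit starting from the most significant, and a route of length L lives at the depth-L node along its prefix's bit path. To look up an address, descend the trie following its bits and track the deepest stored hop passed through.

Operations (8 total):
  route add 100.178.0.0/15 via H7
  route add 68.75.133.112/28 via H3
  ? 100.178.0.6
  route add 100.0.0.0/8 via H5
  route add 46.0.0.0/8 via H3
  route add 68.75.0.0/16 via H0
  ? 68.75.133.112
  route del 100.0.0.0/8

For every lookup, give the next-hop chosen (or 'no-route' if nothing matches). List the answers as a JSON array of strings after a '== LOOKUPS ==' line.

Process each operation:
  add 100.178.0.0/15 -> H7 at depth 15
  add 68.75.133.112/28 -> H3 at depth 28
  ? 100.178.0.6  path d0:-→d1:-→d2:-→d3:-→d4:-→d5:-→d6:-→d7:-→d8:-→d9:-→d10:-→d11:-→d12:-→d13:-→d14:-→d15:H7  best=H7
  add 100.0.0.0/8 -> H5 at depth 8
  add 46.0.0.0/8 -> H3 at depth 8
  add 68.75.0.0/16 -> H0 at depth 16
  ? 68.75.133.112  path d0:-→d1:-→d2:-→d3:-→d4:-→d5:-→d6:-→d7:-→d8:-→d9:-→d10:-→d11:-→d12:-→d13:-→d14:-→d15:-→d16:H0→d17:-→d18:-→d19:-→d20:-→d21:-→d22:-→d23:-→d24:-→d25:-→d26:-→d27:-→d28:H3  best=H3
  del 100.0.0.0/8 (clear depth 8)

== LOOKUPS ==
["H7","H3"]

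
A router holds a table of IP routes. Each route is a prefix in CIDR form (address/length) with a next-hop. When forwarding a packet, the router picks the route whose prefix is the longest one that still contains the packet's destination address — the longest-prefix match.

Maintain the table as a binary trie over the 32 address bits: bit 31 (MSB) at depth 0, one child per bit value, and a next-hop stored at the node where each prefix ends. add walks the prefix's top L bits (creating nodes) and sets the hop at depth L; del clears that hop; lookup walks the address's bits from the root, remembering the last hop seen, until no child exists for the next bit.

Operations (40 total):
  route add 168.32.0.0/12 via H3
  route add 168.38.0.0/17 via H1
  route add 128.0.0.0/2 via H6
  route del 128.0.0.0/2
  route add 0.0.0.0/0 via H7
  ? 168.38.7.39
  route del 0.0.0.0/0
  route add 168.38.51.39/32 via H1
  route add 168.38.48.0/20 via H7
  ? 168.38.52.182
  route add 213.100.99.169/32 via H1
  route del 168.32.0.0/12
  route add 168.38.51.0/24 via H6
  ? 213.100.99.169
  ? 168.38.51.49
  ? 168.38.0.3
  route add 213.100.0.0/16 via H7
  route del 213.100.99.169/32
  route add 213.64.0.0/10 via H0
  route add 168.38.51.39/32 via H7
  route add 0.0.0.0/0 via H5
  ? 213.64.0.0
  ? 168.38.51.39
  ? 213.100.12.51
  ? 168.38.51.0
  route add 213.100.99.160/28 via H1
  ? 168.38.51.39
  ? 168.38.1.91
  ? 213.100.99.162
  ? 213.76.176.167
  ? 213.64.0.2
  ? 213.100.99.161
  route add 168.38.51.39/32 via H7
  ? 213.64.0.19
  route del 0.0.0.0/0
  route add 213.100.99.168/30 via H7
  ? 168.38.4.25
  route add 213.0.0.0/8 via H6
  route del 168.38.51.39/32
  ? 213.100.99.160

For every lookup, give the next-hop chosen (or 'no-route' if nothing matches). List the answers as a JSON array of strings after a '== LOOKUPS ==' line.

Process each operation:
  add 168.32.0.0/12 -> H3 at depth 12
  add 168.38.0.0/17 -> H1 at depth 17
  add 128.0.0.0/2 -> H6 at depth 2
  - 128.0.0.0/2 clear@2
  add 0.0.0.0/0 -> H7 at depth 0
  Q 168.38.7.39: descend 10101000001001100 ; hops seen [H7,H3,H1] ; pick H1
  - 0.0.0.0/0 clear@0
  add 168.38.51.39/32 -> H1 at depth 32
  add 168.38.48.0/20 -> H7 at depth 20
  Q 168.38.52.182: descend 101010000010011000110 ; hops seen [H3,H1,H7] ; pick H7
  add 213.100.99.169/32 -> H1 at depth 32
  - 168.32.0.0/12 clear@12
  add 168.38.51.0/24 -> H6 at depth 24
  Q 213.100.99.169: descend 11010101011001000110001110101001 ; hops seen [H1] ; pick H1
  Q 168.38.51.49: descend 101010000010011000110011001 ; hops seen [H1,H7,H6] ; pick H6
  Q 168.38.0.3: descend 101010000010011000 ; hops seen [H1] ; pick H1
  add 213.100.0.0/16 -> H7 at depth 16
  - 213.100.99.169/32 clear@32
  add 213.64.0.0/10 -> H0 at depth 10
  add 168.38.51.39/32 -> H7 at depth 32
  add 0.0.0.0/0 -> H5 at depth 0
  Q 213.64.0.0: descend 1101010101 ; hops seen [H5,H0] ; pick H0
  Q 168.38.51.39: descend 10101000001001100011001100100111 ; hops seen [H5,H1,H7,H6,H7] ; pick H7
  Q 213.100.12.51: descend 11010101011001000 ; hops seen [H5,H0,H7] ; pick H7
  Q 168.38.51.0: descend 10101000001001100011001100 ; hops seen [H5,H1,H7,H6] ; pick H6
  add 213.100.99.160/28 -> H1 at depth 28
  Q 168.38.51.39: descend 10101000001001100011001100100111 ; hops seen [H5,H1,H7,H6,H7] ; pick H7
  Q 168.38.1.91: descend 101010000010011000 ; hops seen [H5,H1] ; pick H1
  Q 213.100.99.162: descend 1101010101100100011000111010 ; hops seen [H5,H0,H7,H1] ; pick H1
  Q 213.76.176.167: descend 1101010101 ; hops seen [H5,H0] ; pick H0
  Q 213.64.0.2: descend 1101010101 ; hops seen [H5,H0] ; pick H0
  Q 213.100.99.161: descend 1101010101100100011000111010 ; hops seen [H5,H0,H7,H1] ; pick H1
  add 168.38.51.39/32 -> H7 at depth 32
  Q 213.64.0.19: descend 1101010101 ; hops seen [H5,H0] ; pick H0
  - 0.0.0.0/0 clear@0
  add 213.100.99.168/30 -> H7 at depth 30
  Q 168.38.4.25: descend 101010000010011000 ; hops seen [H1] ; pick H1
  add 213.0.0.0/8 -> H6 at depth 8
  - 168.38.51.39/32 clear@32
  Q 213.100.99.160: descend 1101010101100100011000111010 ; hops seen [H6,H0,H7,H1] ; pick H1

== LOOKUPS ==
["H1","H7","H1","H6","H1","H0","H7","H7","H6","H7","H1","H1","H0","H0","H1","H0","H1","H1"]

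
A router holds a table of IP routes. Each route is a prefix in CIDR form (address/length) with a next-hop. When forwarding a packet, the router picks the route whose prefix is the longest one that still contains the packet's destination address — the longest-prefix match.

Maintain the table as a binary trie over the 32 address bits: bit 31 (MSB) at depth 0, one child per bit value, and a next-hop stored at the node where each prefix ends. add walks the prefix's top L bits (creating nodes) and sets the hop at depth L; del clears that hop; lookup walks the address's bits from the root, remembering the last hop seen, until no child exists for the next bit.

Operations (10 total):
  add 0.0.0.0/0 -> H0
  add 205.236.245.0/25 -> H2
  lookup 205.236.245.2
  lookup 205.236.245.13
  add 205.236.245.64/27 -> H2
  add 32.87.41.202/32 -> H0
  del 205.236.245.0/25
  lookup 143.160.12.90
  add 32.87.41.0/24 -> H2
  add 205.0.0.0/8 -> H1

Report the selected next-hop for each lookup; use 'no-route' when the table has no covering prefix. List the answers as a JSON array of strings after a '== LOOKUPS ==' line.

Process each operation:
  + 0.0.0.0/0 (H0) depth=0
  + 205.236.245.0/25 (H2) depth=25
  ? 205.236.245.2  path d0:H0→d1:-→d2:-→d3:-→d4:-→d5:-→d6:-→d7:-→d8:-→d9:-→d10:-→d11:-→d12:-→d13:-→d14:-→d15:-→d16:-→d17:-→d18:-→d19:-→d20:-→d21:-→d22:-→d23:-→d24:-→d25:H2  best=H2
  ? 205.236.245.13  path d0:H0→d1:-→d2:-→d3:-→d4:-→d5:-→d6:-→d7:-→d8:-→d9:-→d10:-→d11:-→d12:-→d13:-→d14:-→d15:-→d16:-→d17:-→d18:-→d19:-→d20:-→d21:-→d22:-→d23:-→d24:-→d25:H2  best=H2
  + 205.236.245.64/27 (H2) depth=27
  + 32.87.41.202/32 (H0) depth=32
  - 205.236.245.0/25 clear@25
  ? 143.160.12.90  path d0:H0→d1:-  best=H0
  + 32.87.41.0/24 (H2) depth=24
  + 205.0.0.0/8 (H1) depth=8

== LOOKUPS ==
["H2","H2","H0"]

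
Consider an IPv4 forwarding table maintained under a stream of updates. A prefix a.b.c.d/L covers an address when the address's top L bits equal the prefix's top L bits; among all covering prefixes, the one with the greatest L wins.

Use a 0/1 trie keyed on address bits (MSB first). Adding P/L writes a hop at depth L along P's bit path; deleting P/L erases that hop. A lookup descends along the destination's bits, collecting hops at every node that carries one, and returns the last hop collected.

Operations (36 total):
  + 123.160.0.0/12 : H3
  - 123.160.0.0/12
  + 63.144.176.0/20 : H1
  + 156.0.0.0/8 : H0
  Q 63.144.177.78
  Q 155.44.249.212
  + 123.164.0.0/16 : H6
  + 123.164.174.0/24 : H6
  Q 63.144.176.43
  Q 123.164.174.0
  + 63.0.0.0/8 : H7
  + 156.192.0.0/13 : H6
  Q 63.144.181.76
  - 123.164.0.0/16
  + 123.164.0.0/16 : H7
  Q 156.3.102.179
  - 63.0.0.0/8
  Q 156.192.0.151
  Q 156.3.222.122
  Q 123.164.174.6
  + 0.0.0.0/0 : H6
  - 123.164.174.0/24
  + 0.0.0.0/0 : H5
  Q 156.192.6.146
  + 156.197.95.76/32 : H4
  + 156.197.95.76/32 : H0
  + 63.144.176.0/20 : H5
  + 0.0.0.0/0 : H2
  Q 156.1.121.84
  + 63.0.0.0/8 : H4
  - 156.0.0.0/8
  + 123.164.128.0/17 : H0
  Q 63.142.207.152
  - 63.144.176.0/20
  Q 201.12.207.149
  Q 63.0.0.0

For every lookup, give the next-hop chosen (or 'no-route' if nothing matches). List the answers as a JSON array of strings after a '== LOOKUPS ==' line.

Trace:
  + 123.160.0.0/12 (H3) depth=12
  - 123.160.0.0/12 clear@12
  + 63.144.176.0/20 (H1) depth=20
  + 156.0.0.0/8 (H0) depth=8
  ? 63.144.177.78  path d0:-→d1:-→d2:-→d3:-→d4:-→d5:-→d6:-→d7:-→d8:-→d9:-→d10:-→d11:-→d12:-→d13:-→d14:-→d15:-→d16:-→d17:-→d18:-→d19:-→d20:H1  best=H1
  ? 155.44.249.212  path d0:-→d1:-→d2:-→d3:-→d4:-→d5:-  best=no-route
  + 123.164.0.0/16 (H6) depth=16
  + 123.164.174.0/24 (H6) depth=24
  ? 63.144.176.43  path d0:-→d1:-→d2:-→d3:-→d4:-→d5:-→d6:-→d7:-→d8:-→d9:-→d10:-→d11:-→d12:-→d13:-→d14:-→d15:-→d16:-→d17:-→d18:-→d19:-→d20:H1  best=H1
  ? 123.164.174.0  path d0:-→d1:-→d2:-→d3:-→d4:-→d5:-→d6:-→d7:-→d8:-→d9:-→d10:-→d11:-→d12:-→d13:-→d14:-→d15:-→d16:H6→d17:-→d18:-→d19:-→d20:-→d21:-→d22:-→d23:-→d24:H6  best=H6
  + 63.0.0.0/8 (H7) depth=8
  + 156.192.0.0/13 (H6) depth=13
  ? 63.144.181.76  path d0:-→d1:-→d2:-→d3:-→d4:-→d5:-→d6:-→d7:-→d8:H7→d9:-→d10:-→d11:-→d12:-→d13:-→d14:-→d15:-→d16:-→d17:-→d18:-→d19:-→d20:H1  best=H1
  - 123.164.0.0/16 clear@16
  + 123.164.0.0/16 (H7) depth=16
  ? 156.3.102.179  path d0:-→d1:-→d2:-→d3:-→d4:-→d5:-→d6:-→d7:-→d8:H0  best=H0
  - 63.0.0.0/8 clear@8
  ? 156.192.0.151  path d0:-→d1:-→d2:-→d3:-→d4:-→d5:-→d6:-→d7:-→d8:H0→d9:-→d10:-→d11:-→d12:-→d13:H6  best=H6
  ? 156.3.222.122  path d0:-→d1:-→d2:-→d3:-→d4:-→d5:-→d6:-→d7:-→d8:H0  best=H0
  ? 123.164.174.6  path d0:-→d1:-→d2:-→d3:-→d4:-→d5:-→d6:-→d7:-→d8:-→d9:-→d10:-→d11:-→d12:-→d13:-→d14:-→d15:-→d16:H7→d17:-→d18:-→d19:-→d20:-→d21:-→d22:-→d23:-→d24:H6  best=H6
  + 0.0.0.0/0 (H6) depth=0
  - 123.164.174.0/24 clear@24
  + 0.0.0.0/0 (H5) depth=0
  ? 156.192.6.146  path d0:H5→d1:-→d2:-→d3:-→d4:-→d5:-→d6:-→d7:-→d8:H0→d9:-→d10:-→d11:-→d12:-→d13:H6  best=H6
  + 156.197.95.76/32 (H4) depth=32
  + 156.197.95.76/32 (H0) depth=32
  + 63.144.176.0/20 (H5) depth=20
  + 0.0.0.0/0 (H2) depth=0
  ? 156.1.121.84  path d0:H2→d1:-→d2:-→d3:-→d4:-→d5:-→d6:-→d7:-→d8:H0  best=H0
  + 63.0.0.0/8 (H4) depth=8
  - 156.0.0.0/8 clear@8
  + 123.164.128.0/17 (H0) depth=17
  ? 63.142.207.152  path d0:H2→d1:-→d2:-→d3:-→d4:-→d5:-→d6:-→d7:-→d8:H4→d9:-→d10:-→d11:-  best=H4
  - 63.144.176.0/20 clear@20
  ? 201.12.207.149  path d0:H2→d1:-  best=H2
  ? 63.0.0.0  path d0:H2→d1:-→d2:-→d3:-→d4:-→d5:-→d6:-→d7:-→d8:H4  best=H4

== LOOKUPS ==
["H1","no-route","H1","H6","H1","H0","H6","H0","H6","H6","H0","H4","H2","H4"]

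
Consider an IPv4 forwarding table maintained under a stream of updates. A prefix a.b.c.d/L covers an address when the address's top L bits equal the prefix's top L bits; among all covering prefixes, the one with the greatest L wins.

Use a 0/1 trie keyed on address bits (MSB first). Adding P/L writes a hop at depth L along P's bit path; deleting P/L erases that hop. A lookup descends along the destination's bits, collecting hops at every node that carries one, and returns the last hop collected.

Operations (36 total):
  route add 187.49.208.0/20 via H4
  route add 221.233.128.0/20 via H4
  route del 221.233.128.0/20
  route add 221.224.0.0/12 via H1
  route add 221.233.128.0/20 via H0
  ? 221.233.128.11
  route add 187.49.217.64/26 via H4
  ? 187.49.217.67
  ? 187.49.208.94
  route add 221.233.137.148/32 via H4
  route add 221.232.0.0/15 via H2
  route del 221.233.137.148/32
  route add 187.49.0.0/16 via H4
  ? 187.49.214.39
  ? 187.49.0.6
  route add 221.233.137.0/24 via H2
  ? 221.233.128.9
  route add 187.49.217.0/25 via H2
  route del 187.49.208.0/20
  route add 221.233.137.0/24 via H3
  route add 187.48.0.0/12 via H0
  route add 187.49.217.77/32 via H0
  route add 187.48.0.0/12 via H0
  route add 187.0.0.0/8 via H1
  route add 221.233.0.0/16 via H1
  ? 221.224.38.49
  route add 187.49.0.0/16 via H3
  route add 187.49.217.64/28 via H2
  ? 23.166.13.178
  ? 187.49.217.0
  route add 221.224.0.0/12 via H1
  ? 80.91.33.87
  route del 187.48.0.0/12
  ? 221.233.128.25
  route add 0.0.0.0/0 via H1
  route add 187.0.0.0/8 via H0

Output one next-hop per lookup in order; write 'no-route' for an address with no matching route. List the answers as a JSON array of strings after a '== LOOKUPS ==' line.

Process each operation:
  add 187.49.208.0/20 -> H4 at depth 20
  add 221.233.128.0/20 -> H4 at depth 20
  - 221.233.128.0/20 clear@20
  add 221.224.0.0/12 -> H1 at depth 12
  add 221.233.128.0/20 -> H0 at depth 20
  ? 221.233.128.11  path d0:-→d1:-→d2:-→d3:-→d4:-→d5:-→d6:-→d7:-→d8:-→d9:-→d10:-→d11:-→d12:H1→d13:-→d14:-→d15:-→d16:-→d17:-→d18:-→d19:-→d20:H0  best=H0
  add 187.49.217.64/26 -> H4 at depth 26
  ? 187.49.217.67  path d0:-→d1:-→d2:-→d3:-→d4:-→d5:-→d6:-→d7:-→d8:-→d9:-→d10:-→d11:-→d12:-→d13:-→d14:-→d15:-→d16:-→d17:-→d18:-→d19:-→d20:H4→d21:-→d22:-→d23:-→d24:-→d25:-→d26:H4  best=H4
  ? 187.49.208.94  path d0:-→d1:-→d2:-→d3:-→d4:-→d5:-→d6:-→d7:-→d8:-→d9:-→d10:-→d11:-→d12:-→d13:-→d14:-→d15:-→d16:-→d17:-→d18:-→d19:-→d20:H4  best=H4
  add 221.233.137.148/32 -> H4 at depth 32
  add 221.232.0.0/15 -> H2 at depth 15
  - 221.233.137.148/32 clear@32
  add 187.49.0.0/16 -> H4 at depth 16
  ? 187.49.214.39  path d0:-→d1:-→d2:-→d3:-→d4:-→d5:-→d6:-→d7:-→d8:-→d9:-→d10:-→d11:-→d12:-→d13:-→d14:-→d15:-→d16:H4→d17:-→d18:-→d19:-→d20:H4  best=H4
  ? 187.49.0.6  path d0:-→d1:-→d2:-→d3:-→d4:-→d5:-→d6:-→d7:-→d8:-→d9:-→d10:-→d11:-→d12:-→d13:-→d14:-→d15:-→d16:H4  best=H4
  add 221.233.137.0/24 -> H2 at depth 24
  ? 221.233.128.9  path d0:-→d1:-→d2:-→d3:-→d4:-→d5:-→d6:-→d7:-→d8:-→d9:-→d10:-→d11:-→d12:H1→d13:-→d14:-→d15:H2→d16:-→d17:-→d18:-→d19:-→d20:H0  best=H0
  add 187.49.217.0/25 -> H2 at depth 25
  - 187.49.208.0/20 clear@20
  add 221.233.137.0/24 -> H3 at depth 24
  add 187.48.0.0/12 -> H0 at depth 12
  add 187.49.217.77/32 -> H0 at depth 32
  add 187.48.0.0/12 -> H0 at depth 12
  add 187.0.0.0/8 -> H1 at depth 8
  add 221.233.0.0/16 -> H1 at depth 16
  ? 221.224.38.49  path d0:-→d1:-→d2:-→d3:-→d4:-→d5:-→d6:-→d7:-→d8:-→d9:-→d10:-→d11:-→d12:H1  best=H1
  add 187.49.0.0/16 -> H3 at depth 16
  add 187.49.217.64/28 -> H2 at depth 28
  ? 23.166.13.178  path d0:-  best=no-route
  ? 187.49.217.0  path d0:-→d1:-→d2:-→d3:-→d4:-→d5:-→d6:-→d7:-→d8:H1→d9:-→d10:-→d11:-→d12:H0→d13:-→d14:-→d15:-→d16:H3→d17:-→d18:-→d19:-→d20:-→d21:-→d22:-→d23:-→d24:-→d25:H2  best=H2
  add 221.224.0.0/12 -> H1 at depth 12
  ? 80.91.33.87  path d0:-  best=no-route
  - 187.48.0.0/12 clear@12
  ? 221.233.128.25  path d0:-→d1:-→d2:-→d3:-→d4:-→d5:-→d6:-→d7:-→d8:-→d9:-→d10:-→d11:-→d12:H1→d13:-→d14:-→d15:H2→d16:H1→d17:-→d18:-→d19:-→d20:H0  best=H0
  add 0.0.0.0/0 -> H1 at depth 0
  add 187.0.0.0/8 -> H0 at depth 8

== LOOKUPS ==
["H0","H4","H4","H4","H4","H0","H1","no-route","H2","no-route","H0"]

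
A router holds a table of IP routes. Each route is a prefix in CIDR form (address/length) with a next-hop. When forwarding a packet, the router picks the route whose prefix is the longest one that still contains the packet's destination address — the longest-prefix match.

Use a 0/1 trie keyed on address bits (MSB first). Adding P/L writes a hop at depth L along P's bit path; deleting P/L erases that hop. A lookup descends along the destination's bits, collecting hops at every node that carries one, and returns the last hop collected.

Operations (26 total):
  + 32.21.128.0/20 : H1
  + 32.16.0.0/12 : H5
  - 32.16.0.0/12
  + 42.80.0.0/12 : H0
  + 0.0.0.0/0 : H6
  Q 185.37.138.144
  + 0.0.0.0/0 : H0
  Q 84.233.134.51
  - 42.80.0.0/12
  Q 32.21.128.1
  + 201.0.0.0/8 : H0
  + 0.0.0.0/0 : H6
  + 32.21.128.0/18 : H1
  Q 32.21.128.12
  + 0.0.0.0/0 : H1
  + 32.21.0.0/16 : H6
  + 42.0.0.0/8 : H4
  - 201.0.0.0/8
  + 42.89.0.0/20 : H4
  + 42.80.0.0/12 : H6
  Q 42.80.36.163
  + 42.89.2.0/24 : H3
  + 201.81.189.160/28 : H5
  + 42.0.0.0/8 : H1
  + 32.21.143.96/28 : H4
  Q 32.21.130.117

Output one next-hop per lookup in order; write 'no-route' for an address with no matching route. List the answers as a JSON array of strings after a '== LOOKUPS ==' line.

Process each operation:
  + 32.21.128.0/20 (H1) depth=20
  + 32.16.0.0/12 (H5) depth=12
  - 32.16.0.0/12 clear@12
  + 42.80.0.0/12 (H0) depth=12
  + 0.0.0.0/0 (H6) depth=0
  ? 185.37.138.144  path d0:H6  best=H6
  + 0.0.0.0/0 (H0) depth=0
  ? 84.233.134.51  path d0:H0→d1:-  best=H0
  - 42.80.0.0/12 clear@12
  ? 32.21.128.1  path d0:H0→d1:-→d2:-→d3:-→d4:-→d5:-→d6:-→d7:-→d8:-→d9:-→d10:-→d11:-→d12:-→d13:-→d14:-→d15:-→d16:-→d17:-→d18:-→d19:-→d20:H1  best=H1
  + 201.0.0.0/8 (H0) depth=8
  + 0.0.0.0/0 (H6) depth=0
  + 32.21.128.0/18 (H1) depth=18
  ? 32.21.128.12  path d0:H6→d1:-→d2:-→d3:-→d4:-→d5:-→d6:-→d7:-→d8:-→d9:-→d10:-→d11:-→d12:-→d13:-→d14:-→d15:-→d16:-→d17:-→d18:H1→d19:-→d20:H1  best=H1
  + 0.0.0.0/0 (H1) depth=0
  + 32.21.0.0/16 (H6) depth=16
  + 42.0.0.0/8 (H4) depth=8
  - 201.0.0.0/8 clear@8
  + 42.89.0.0/20 (H4) depth=20
  + 42.80.0.0/12 (H6) depth=12
  ? 42.80.36.163  path d0:H1→d1:-→d2:-→d3:-→d4:-→d5:-→d6:-→d7:-→d8:H4→d9:-→d10:-→d11:-→d12:H6  best=H6
  + 42.89.2.0/24 (H3) depth=24
  + 201.81.189.160/28 (H5) depth=28
  + 42.0.0.0/8 (H1) depth=8
  + 32.21.143.96/28 (H4) depth=28
  ? 32.21.130.117  path d0:H1→d1:-→d2:-→d3:-→d4:-→d5:-→d6:-→d7:-→d8:-→d9:-→d10:-→d11:-→d12:-→d13:-→d14:-→d15:-→d16:H6→d17:-→d18:H1→d19:-→d20:H1  best=H1

== LOOKUPS ==
["H6","H0","H1","H1","H6","H1"]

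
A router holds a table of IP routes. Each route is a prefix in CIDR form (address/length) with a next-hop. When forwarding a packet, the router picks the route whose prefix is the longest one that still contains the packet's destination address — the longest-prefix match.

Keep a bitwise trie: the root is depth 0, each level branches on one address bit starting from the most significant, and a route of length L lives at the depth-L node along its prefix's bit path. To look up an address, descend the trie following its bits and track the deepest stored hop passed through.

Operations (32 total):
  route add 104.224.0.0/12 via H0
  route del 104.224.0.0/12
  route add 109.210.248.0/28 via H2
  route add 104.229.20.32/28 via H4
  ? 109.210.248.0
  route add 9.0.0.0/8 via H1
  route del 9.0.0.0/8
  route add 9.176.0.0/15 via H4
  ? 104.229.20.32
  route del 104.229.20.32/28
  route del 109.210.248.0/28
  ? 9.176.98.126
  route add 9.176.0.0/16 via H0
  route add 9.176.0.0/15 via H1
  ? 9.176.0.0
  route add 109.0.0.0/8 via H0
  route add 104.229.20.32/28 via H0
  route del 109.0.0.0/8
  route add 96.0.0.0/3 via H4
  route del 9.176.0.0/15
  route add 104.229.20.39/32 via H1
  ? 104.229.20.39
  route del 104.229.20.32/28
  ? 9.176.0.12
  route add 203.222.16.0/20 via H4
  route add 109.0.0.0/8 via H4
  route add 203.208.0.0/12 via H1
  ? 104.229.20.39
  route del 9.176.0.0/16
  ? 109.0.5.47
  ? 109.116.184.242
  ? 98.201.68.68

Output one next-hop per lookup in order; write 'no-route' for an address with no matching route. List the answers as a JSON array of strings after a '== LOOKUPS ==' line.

Apply in order:
  + 104.224.0.0/12 (H0) depth=12
  del 104.224.0.0/12 (clear depth 12)
  + 109.210.248.0/28 (H2) depth=28
  + 104.229.20.32/28 (H4) depth=28
  Q 109.210.248.0: descend 0110110111010010111110000000 ; hops seen [H2] ; pick H2
  + 9.0.0.0/8 (H1) depth=8
  del 9.0.0.0/8 (clear depth 8)
  + 9.176.0.0/15 (H4) depth=15
  Q 104.229.20.32: descend 0110100011100101000101000010 ; hops seen [H4] ; pick H4
  del 104.229.20.32/28 (clear depth 28)
  del 109.210.248.0/28 (clear depth 28)
  Q 9.176.98.126: descend 000010011011000 ; hops seen [H4] ; pick H4
  + 9.176.0.0/16 (H0) depth=16
  + 9.176.0.0/15 (H1) depth=15
  Q 9.176.0.0: descend 0000100110110000 ; hops seen [H1,H0] ; pick H0
  + 109.0.0.0/8 (H0) depth=8
  + 104.229.20.32/28 (H0) depth=28
  del 109.0.0.0/8 (clear depth 8)
  + 96.0.0.0/3 (H4) depth=3
  del 9.176.0.0/15 (clear depth 15)
  + 104.229.20.39/32 (H1) depth=32
  Q 104.229.20.39: descend 01101000111001010001010000100111 ; hops seen [H4,H0,H1] ; pick H1
  del 104.229.20.32/28 (clear depth 28)
  Q 9.176.0.12: descend 0000100110110000 ; hops seen [H0] ; pick H0
  + 203.222.16.0/20 (H4) depth=20
  + 109.0.0.0/8 (H4) depth=8
  + 203.208.0.0/12 (H1) depth=12
  Q 104.229.20.39: descend 01101000111001010001010000100111 ; hops seen [H4,H1] ; pick H1
  del 9.176.0.0/16 (clear depth 16)
  Q 109.0.5.47: descend 01101101 ; hops seen [H4,H4] ; pick H4
  Q 109.116.184.242: descend 01101101 ; hops seen [H4,H4] ; pick H4
  Q 98.201.68.68: descend 0110 ; hops seen [H4] ; pick H4

== LOOKUPS ==
["H2","H4","H4","H0","H1","H0","H1","H4","H4","H4"]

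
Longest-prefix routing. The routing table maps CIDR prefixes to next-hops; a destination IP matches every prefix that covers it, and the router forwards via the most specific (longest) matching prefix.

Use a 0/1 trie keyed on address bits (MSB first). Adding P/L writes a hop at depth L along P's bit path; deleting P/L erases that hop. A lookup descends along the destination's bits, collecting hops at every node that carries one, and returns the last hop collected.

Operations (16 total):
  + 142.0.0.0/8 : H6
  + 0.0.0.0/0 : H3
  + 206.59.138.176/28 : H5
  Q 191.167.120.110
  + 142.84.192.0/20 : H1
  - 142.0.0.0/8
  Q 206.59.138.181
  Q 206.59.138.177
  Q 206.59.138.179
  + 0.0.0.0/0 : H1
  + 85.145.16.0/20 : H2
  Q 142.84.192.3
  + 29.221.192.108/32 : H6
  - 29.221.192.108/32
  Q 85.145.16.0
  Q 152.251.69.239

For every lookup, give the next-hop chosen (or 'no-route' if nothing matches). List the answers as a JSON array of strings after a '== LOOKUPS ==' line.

Trace:
  + 142.0.0.0/8 (H6) depth=8
  + 0.0.0.0/0 (H3) depth=0
  + 206.59.138.176/28 (H5) depth=28
  lookup 191.167.120.110: bits 10 walk d0:H3→d1:-→d2:- -> H3
  + 142.84.192.0/20 (H1) depth=20
  del 142.0.0.0/8 (clear depth 8)
  lookup 206.59.138.181: bits 1100111000111011100010101011 walk d0:H3→d1:-→d2:-→d3:-→d4:-→d5:-→d6:-→d7:-→d8:-→d9:-→d10:-→d11:-→d12:-→d13:-→d14:-→d15:-→d16:-→d17:-→d18:-→d19:-→d20:-→d21:-→d22:-→d23:-→d24:-→d25:-→d26:-→d27:-→d28:H5 -> H5
  lookup 206.59.138.177: bits 1100111000111011100010101011 walk d0:H3→d1:-→d2:-→d3:-→d4:-→d5:-→d6:-→d7:-→d8:-→d9:-→d10:-→d11:-→d12:-→d13:-→d14:-→d15:-→d16:-→d17:-→d18:-→d19:-→d20:-→d21:-→d22:-→d23:-→d24:-→d25:-→d26:-→d27:-→d28:H5 -> H5
  lookup 206.59.138.179: bits 1100111000111011100010101011 walk d0:H3→d1:-→d2:-→d3:-→d4:-→d5:-→d6:-→d7:-→d8:-→d9:-→d10:-→d11:-→d12:-→d13:-→d14:-→d15:-→d16:-→d17:-→d18:-→d19:-→d20:-→d21:-→d22:-→d23:-→d24:-→d25:-→d26:-→d27:-→d28:H5 -> H5
  + 0.0.0.0/0 (H1) depth=0
  + 85.145.16.0/20 (H2) depth=20
  lookup 142.84.192.3: bits 10001110010101001100 walk d0:H1→d1:-→d2:-→d3:-→d4:-→d5:-→d6:-→d7:-→d8:-→d9:-→d10:-→d11:-→d12:-→d13:-→d14:-→d15:-→d16:-→d17:-→d18:-→d19:-→d20:H1 -> H1
  + 29.221.192.108/32 (H6) depth=32
  del 29.221.192.108/32 (clear depth 32)
  lookup 85.145.16.0: bits 01010101100100010001 walk d0:H1→d1:-→d2:-→d3:-→d4:-→d5:-→d6:-→d7:-→d8:-→d9:-→d10:-→d11:-→d12:-→d13:-→d14:-→d15:-→d16:-→d17:-→d18:-→d19:-→d20:H2 -> H2
  lookup 152.251.69.239: bits 100 walk d0:H1→d1:-→d2:-→d3:- -> H1

== LOOKUPS ==
["H3","H5","H5","H5","H1","H2","H1"]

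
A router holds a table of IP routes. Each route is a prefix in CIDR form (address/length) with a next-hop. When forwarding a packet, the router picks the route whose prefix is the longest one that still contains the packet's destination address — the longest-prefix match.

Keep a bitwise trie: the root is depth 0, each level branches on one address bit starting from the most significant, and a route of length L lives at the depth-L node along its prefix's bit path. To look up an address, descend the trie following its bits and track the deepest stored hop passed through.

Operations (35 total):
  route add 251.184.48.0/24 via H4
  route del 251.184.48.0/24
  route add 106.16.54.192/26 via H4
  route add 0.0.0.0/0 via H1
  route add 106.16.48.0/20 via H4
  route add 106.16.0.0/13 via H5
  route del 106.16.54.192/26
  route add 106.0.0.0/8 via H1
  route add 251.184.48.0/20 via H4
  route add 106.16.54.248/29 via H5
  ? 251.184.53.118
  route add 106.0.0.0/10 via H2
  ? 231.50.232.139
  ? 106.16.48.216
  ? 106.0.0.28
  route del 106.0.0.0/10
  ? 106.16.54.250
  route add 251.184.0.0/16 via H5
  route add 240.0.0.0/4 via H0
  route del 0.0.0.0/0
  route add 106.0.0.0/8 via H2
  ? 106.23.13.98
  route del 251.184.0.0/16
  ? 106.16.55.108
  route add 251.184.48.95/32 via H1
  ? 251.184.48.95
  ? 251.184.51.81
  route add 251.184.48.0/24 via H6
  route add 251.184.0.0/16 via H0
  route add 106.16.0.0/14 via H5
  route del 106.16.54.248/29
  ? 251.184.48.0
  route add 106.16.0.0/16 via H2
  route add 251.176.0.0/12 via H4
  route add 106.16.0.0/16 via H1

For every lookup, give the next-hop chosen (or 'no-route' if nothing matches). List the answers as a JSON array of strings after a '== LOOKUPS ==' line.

Process each operation:
  add 251.184.48.0/24 -> H4 at depth 24
  - 251.184.48.0/24 clear@24
  add 106.16.54.192/26 -> H4 at depth 26
  add 0.0.0.0/0 -> H1 at depth 0
  add 106.16.48.0/20 -> H4 at depth 20
  add 106.16.0.0/13 -> H5 at depth 13
  - 106.16.54.192/26 clear@26
  add 106.0.0.0/8 -> H1 at depth 8
  add 251.184.48.0/20 -> H4 at depth 20
  add 106.16.54.248/29 -> H5 at depth 29
  ? 251.184.53.118  path d0:H1→d1:-→d2:-→d3:-→d4:-→d5:-→d6:-→d7:-→d8:-→d9:-→d10:-→d11:-→d12:-→d13:-→d14:-→d15:-→d16:-→d17:-→d18:-→d19:-→d20:H4→d21:-  best=H4
  add 106.0.0.0/10 -> H2 at depth 10
  ? 231.50.232.139  path d0:H1→d1:-→d2:-→d3:-  best=H1
  ? 106.16.48.216  path d0:H1→d1:-→d2:-→d3:-→d4:-→d5:-→d6:-→d7:-→d8:H1→d9:-→d10:H2→d11:-→d12:-→d13:H5→d14:-→d15:-→d16:-→d17:-→d18:-→d19:-→d20:H4→d21:-  best=H4
  ? 106.0.0.28  path d0:H1→d1:-→d2:-→d3:-→d4:-→d5:-→d6:-→d7:-→d8:H1→d9:-→d10:H2→d11:-  best=H2
  - 106.0.0.0/10 clear@10
  ? 106.16.54.250  path d0:H1→d1:-→d2:-→d3:-→d4:-→d5:-→d6:-→d7:-→d8:H1→d9:-→d10:-→d11:-→d12:-→d13:H5→d14:-→d15:-→d16:-→d17:-→d18:-→d19:-→d20:H4→d21:-→d22:-→d23:-→d24:-→d25:-→d26:-→d27:-→d28:-→d29:H5  best=H5
  add 251.184.0.0/16 -> H5 at depth 16
  add 240.0.0.0/4 -> H0 at depth 4
  - 0.0.0.0/0 clear@0
  add 106.0.0.0/8 -> H2 at depth 8
  ? 106.23.13.98  path d0:-→d1:-→d2:-→d3:-→d4:-→d5:-→d6:-→d7:-→d8:H2→d9:-→d10:-→d11:-→d12:-→d13:H5  best=H5
  - 251.184.0.0/16 clear@16
  ? 106.16.55.108  path d0:-→d1:-→d2:-→d3:-→d4:-→d5:-→d6:-→d7:-→d8:H2→d9:-→d10:-→d11:-→d12:-→d13:H5→d14:-→d15:-→d16:-→d17:-→d18:-→d19:-→d20:H4→d21:-→d22:-→d23:-  best=H4
  add 251.184.48.95/32 -> H1 at depth 32
  ? 251.184.48.95  path d0:-→d1:-→d2:-→d3:-→d4:H0→d5:-→d6:-→d7:-→d8:-→d9:-→d10:-→d11:-→d12:-→d13:-→d14:-→d15:-→d16:-→d17:-→d18:-→d19:-→d20:H4→d21:-→d22:-→d23:-→d24:-→d25:-→d26:-→d27:-→d28:-→d29:-→d30:-→d31:-→d32:H1  best=H1
  ? 251.184.51.81  path d0:-→d1:-→d2:-→d3:-→d4:H0→d5:-→d6:-→d7:-→d8:-→d9:-→d10:-→d11:-→d12:-→d13:-→d14:-→d15:-→d16:-→d17:-→d18:-→d19:-→d20:H4→d21:-→d22:-  best=H4
  add 251.184.48.0/24 -> H6 at depth 24
  add 251.184.0.0/16 -> H0 at depth 16
  add 106.16.0.0/14 -> H5 at depth 14
  - 106.16.54.248/29 clear@29
  ? 251.184.48.0  path d0:-→d1:-→d2:-→d3:-→d4:H0→d5:-→d6:-→d7:-→d8:-→d9:-→d10:-→d11:-→d12:-→d13:-→d14:-→d15:-→d16:H0→d17:-→d18:-→d19:-→d20:H4→d21:-→d22:-→d23:-→d24:H6→d25:-  best=H6
  add 106.16.0.0/16 -> H2 at depth 16
  add 251.176.0.0/12 -> H4 at depth 12
  add 106.16.0.0/16 -> H1 at depth 16

== LOOKUPS ==
["H4","H1","H4","H2","H5","H5","H4","H1","H4","H6"]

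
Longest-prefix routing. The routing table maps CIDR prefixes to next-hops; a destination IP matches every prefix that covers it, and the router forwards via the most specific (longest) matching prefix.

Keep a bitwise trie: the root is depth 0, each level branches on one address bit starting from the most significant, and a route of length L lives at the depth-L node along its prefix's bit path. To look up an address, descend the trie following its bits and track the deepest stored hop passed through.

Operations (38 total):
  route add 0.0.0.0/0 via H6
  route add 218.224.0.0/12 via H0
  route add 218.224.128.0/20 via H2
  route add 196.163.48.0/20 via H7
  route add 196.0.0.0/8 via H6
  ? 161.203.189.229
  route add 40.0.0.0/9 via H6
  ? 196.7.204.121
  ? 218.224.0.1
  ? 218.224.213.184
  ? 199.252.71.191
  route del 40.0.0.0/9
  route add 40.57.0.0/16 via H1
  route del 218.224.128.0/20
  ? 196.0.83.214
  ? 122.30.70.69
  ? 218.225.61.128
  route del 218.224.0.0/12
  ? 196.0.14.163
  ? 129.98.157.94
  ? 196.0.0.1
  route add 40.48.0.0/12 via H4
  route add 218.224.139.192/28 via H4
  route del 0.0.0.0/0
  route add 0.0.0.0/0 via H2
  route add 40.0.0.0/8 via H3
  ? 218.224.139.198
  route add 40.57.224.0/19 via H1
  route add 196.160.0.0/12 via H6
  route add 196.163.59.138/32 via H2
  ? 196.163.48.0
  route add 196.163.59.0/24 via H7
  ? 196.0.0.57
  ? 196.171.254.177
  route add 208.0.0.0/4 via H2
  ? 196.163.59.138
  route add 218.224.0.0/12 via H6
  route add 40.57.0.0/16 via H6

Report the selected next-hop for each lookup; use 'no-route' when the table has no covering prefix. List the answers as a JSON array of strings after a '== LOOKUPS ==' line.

Trace:
  add 0.0.0.0/0 -> H6 at depth 0
  add 218.224.0.0/12 -> H0 at depth 12
  add 218.224.128.0/20 -> H2 at depth 20
  add 196.163.48.0/20 -> H7 at depth 20
  add 196.0.0.0/8 -> H6 at depth 8
  lookup 161.203.189.229: bits 1 walk d0:H6→d1:- -> H6
  add 40.0.0.0/9 -> H6 at depth 9
  lookup 196.7.204.121: bits 11000100 walk d0:H6→d1:-→d2:-→d3:-→d4:-→d5:-→d6:-→d7:-→d8:H6 -> H6
  lookup 218.224.0.1: bits 1101101011100000 walk d0:H6→d1:-→d2:-→d3:-→d4:-→d5:-→d6:-→d7:-→d8:-→d9:-→d10:-→d11:-→d12:H0→d13:-→d14:-→d15:-→d16:- -> H0
  lookup 218.224.213.184: bits 11011010111000001 walk d0:H6→d1:-→d2:-→d3:-→d4:-→d5:-→d6:-→d7:-→d8:-→d9:-→d10:-→d11:-→d12:H0→d13:-→d14:-→d15:-→d16:-→d17:- -> H0
  lookup 199.252.71.191: bits 110001 walk d0:H6→d1:-→d2:-→d3:-→d4:-→d5:-→d6:- -> H6
  del 40.0.0.0/9 (clear depth 9)
  add 40.57.0.0/16 -> H1 at depth 16
  del 218.224.128.0/20 (clear depth 20)
  lookup 196.0.83.214: bits 11000100 walk d0:H6→d1:-→d2:-→d3:-→d4:-→d5:-→d6:-→d7:-→d8:H6 -> H6
  lookup 122.30.70.69: bits 0 walk d0:H6→d1:- -> H6
  lookup 218.225.61.128: bits 110110101110000 walk d0:H6→d1:-→d2:-→d3:-→d4:-→d5:-→d6:-→d7:-→d8:-→d9:-→d10:-→d11:-→d12:H0→d13:-→d14:-→d15:- -> H0
  del 218.224.0.0/12 (clear depth 12)
  lookup 196.0.14.163: bits 11000100 walk d0:H6→d1:-→d2:-→d3:-→d4:-→d5:-→d6:-→d7:-→d8:H6 -> H6
  lookup 129.98.157.94: bits 1 walk d0:H6→d1:- -> H6
  lookup 196.0.0.1: bits 11000100 walk d0:H6→d1:-→d2:-→d3:-→d4:-→d5:-→d6:-→d7:-→d8:H6 -> H6
  add 40.48.0.0/12 -> H4 at depth 12
  add 218.224.139.192/28 -> H4 at depth 28
  del 0.0.0.0/0 (clear depth 0)
  add 0.0.0.0/0 -> H2 at depth 0
  add 40.0.0.0/8 -> H3 at depth 8
  lookup 218.224.139.198: bits 1101101011100000100010111100 walk d0:H2→d1:-→d2:-→d3:-→d4:-→d5:-→d6:-→d7:-→d8:-→d9:-→d10:-→d11:-→d12:-→d13:-→d14:-→d15:-→d16:-→d17:-→d18:-→d19:-→d20:-→d21:-→d22:-→d23:-→d24:-→d25:-→d26:-→d27:-→d28:H4 -> H4
  add 40.57.224.0/19 -> H1 at depth 19
  add 196.160.0.0/12 -> H6 at depth 12
  add 196.163.59.138/32 -> H2 at depth 32
  lookup 196.163.48.0: bits 11000100101000110011 walk d0:H2→d1:-→d2:-→d3:-→d4:-→d5:-→d6:-→d7:-→d8:H6→d9:-→d10:-→d11:-→d12:H6→d13:-→d14:-→d15:-→d16:-→d17:-→d18:-→d19:-→d20:H7 -> H7
  add 196.163.59.0/24 -> H7 at depth 24
  lookup 196.0.0.57: bits 11000100 walk d0:H2→d1:-→d2:-→d3:-→d4:-→d5:-→d6:-→d7:-→d8:H6 -> H6
  lookup 196.171.254.177: bits 110001001010 walk d0:H2→d1:-→d2:-→d3:-→d4:-→d5:-→d6:-→d7:-→d8:H6→d9:-→d10:-→d11:-→d12:H6 -> H6
  add 208.0.0.0/4 -> H2 at depth 4
  lookup 196.163.59.138: bits 11000100101000110011101110001010 walk d0:H2→d1:-→d2:-→d3:-→d4:-→d5:-→d6:-→d7:-→d8:H6→d9:-→d10:-→d11:-→d12:H6→d13:-→d14:-→d15:-→d16:-→d17:-→d18:-→d19:-→d20:H7→d21:-→d22:-→d23:-→d24:H7→d25:-→d26:-→d27:-→d28:-→d29:-→d30:-→d31:-→d32:H2 -> H2
  add 218.224.0.0/12 -> H6 at depth 12
  add 40.57.0.0/16 -> H6 at depth 16

== LOOKUPS ==
["H6","H6","H0","H0","H6","H6","H6","H0","H6","H6","H6","H4","H7","H6","H6","H2"]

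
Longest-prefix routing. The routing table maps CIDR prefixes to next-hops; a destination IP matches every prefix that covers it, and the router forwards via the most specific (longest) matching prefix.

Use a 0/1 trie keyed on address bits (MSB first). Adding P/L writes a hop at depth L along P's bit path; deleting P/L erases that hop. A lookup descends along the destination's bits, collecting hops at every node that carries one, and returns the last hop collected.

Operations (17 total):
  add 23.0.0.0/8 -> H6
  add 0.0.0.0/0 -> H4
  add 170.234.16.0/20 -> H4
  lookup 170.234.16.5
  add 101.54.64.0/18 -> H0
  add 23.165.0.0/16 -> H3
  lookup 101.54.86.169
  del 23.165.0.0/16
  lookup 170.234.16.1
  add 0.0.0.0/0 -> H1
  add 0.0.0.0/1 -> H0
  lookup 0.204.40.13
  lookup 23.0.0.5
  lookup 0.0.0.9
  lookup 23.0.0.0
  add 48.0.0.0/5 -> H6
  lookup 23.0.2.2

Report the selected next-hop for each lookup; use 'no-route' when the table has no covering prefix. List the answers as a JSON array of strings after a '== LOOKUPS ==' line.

Apply in order:
  + 23.0.0.0/8 (H6) depth=8
  + 0.0.0.0/0 (H4) depth=0
  + 170.234.16.0/20 (H4) depth=20
  ? 170.234.16.5  path d0:H4→d1:-→d2:-→d3:-→d4:-→d5:-→d6:-→d7:-→d8:-→d9:-→d10:-→d11:-→d12:-→d13:-→d14:-→d15:-→d16:-→d17:-→d18:-→d19:-→d20:H4  best=H4
  + 101.54.64.0/18 (H0) depth=18
  + 23.165.0.0/16 (H3) depth=16
  ? 101.54.86.169  path d0:H4→d1:-→d2:-→d3:-→d4:-→d5:-→d6:-→d7:-→d8:-→d9:-→d10:-→d11:-→d12:-→d13:-→d14:-→d15:-→d16:-→d17:-→d18:H0  best=H0
  del 23.165.0.0/16 (clear depth 16)
  ? 170.234.16.1  path d0:H4→d1:-→d2:-→d3:-→d4:-→d5:-→d6:-→d7:-→d8:-→d9:-→d10:-→d11:-→d12:-→d13:-→d14:-→d15:-→d16:-→d17:-→d18:-→d19:-→d20:H4  best=H4
  + 0.0.0.0/0 (H1) depth=0
  + 0.0.0.0/1 (H0) depth=1
  ? 0.204.40.13  path d0:H1→d1:H0→d2:-→d3:-  best=H0
  ? 23.0.0.5  path d0:H1→d1:H0→d2:-→d3:-→d4:-→d5:-→d6:-→d7:-→d8:H6  best=H6
  ? 0.0.0.9  path d0:H1→d1:H0→d2:-→d3:-  best=H0
  ? 23.0.0.0  path d0:H1→d1:H0→d2:-→d3:-→d4:-→d5:-→d6:-→d7:-→d8:H6  best=H6
  + 48.0.0.0/5 (H6) depth=5
  ? 23.0.2.2  path d0:H1→d1:H0→d2:-→d3:-→d4:-→d5:-→d6:-→d7:-→d8:H6  best=H6

== LOOKUPS ==
["H4","H0","H4","H0","H6","H0","H6","H6"]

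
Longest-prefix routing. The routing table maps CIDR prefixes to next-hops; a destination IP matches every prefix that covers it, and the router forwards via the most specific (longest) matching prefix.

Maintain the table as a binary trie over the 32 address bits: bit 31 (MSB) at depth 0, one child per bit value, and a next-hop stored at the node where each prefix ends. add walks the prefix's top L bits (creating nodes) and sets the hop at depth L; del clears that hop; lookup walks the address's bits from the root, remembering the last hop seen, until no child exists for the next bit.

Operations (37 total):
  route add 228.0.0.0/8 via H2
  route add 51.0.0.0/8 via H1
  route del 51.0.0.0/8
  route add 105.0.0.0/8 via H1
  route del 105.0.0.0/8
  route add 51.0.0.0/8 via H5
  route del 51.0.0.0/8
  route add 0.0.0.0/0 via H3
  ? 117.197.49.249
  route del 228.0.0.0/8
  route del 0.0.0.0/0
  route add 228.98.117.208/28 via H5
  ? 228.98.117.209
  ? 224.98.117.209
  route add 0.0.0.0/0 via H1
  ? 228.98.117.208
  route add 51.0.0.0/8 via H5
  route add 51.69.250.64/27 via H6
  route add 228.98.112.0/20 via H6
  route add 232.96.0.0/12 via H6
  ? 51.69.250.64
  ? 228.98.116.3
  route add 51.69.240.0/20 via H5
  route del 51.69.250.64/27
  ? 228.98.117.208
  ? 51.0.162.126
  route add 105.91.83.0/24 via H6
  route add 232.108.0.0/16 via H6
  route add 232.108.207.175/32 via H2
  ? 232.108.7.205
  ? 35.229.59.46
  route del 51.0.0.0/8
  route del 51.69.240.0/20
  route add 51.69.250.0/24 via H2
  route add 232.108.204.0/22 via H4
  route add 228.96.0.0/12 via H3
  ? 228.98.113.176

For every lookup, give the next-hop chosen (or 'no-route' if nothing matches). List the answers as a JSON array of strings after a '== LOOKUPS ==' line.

Process each operation:
  + 228.0.0.0/8 (H2) depth=8
  + 51.0.0.0/8 (H1) depth=8
  - 51.0.0.0/8 clear@8
  + 105.0.0.0/8 (H1) depth=8
  - 105.0.0.0/8 clear@8
  + 51.0.0.0/8 (H5) depth=8
  - 51.0.0.0/8 clear@8
  + 0.0.0.0/0 (H3) depth=0
  lookup 117.197.49.249: bits 011 walk d0:H3→d1:-→d2:-→d3:- -> H3
  - 228.0.0.0/8 clear@8
  - 0.0.0.0/0 clear@0
  + 228.98.117.208/28 (H5) depth=28
  lookup 228.98.117.209: bits 1110010001100010011101011101 walk d0:-→d1:-→d2:-→d3:-→d4:-→d5:-→d6:-→d7:-→d8:-→d9:-→d10:-→d11:-→d12:-→d13:-→d14:-→d15:-→d16:-→d17:-→d18:-→d19:-→d20:-→d21:-→d22:-→d23:-→d24:-→d25:-→d26:-→d27:-→d28:H5 -> H5
  lookup 224.98.117.209: bits 11100 walk d0:-→d1:-→d2:-→d3:-→d4:-→d5:- -> no-route
  + 0.0.0.0/0 (H1) depth=0
  lookup 228.98.117.208: bits 1110010001100010011101011101 walk d0:H1→d1:-→d2:-→d3:-→d4:-→d5:-→d6:-→d7:-→d8:-→d9:-→d10:-→d11:-→d12:-→d13:-→d14:-→d15:-→d16:-→d17:-→d18:-→d19:-→d20:-→d21:-→d22:-→d23:-→d24:-→d25:-→d26:-→d27:-→d28:H5 -> H5
  + 51.0.0.0/8 (H5) depth=8
  + 51.69.250.64/27 (H6) depth=27
  + 228.98.112.0/20 (H6) depth=20
  + 232.96.0.0/12 (H6) depth=12
  lookup 51.69.250.64: bits 001100110100010111111010010 walk d0:H1→d1:-→d2:-→d3:-→d4:-→d5:-→d6:-→d7:-→d8:H5→d9:-→d10:-→d11:-→d12:-→d13:-→d14:-→d15:-→d16:-→d17:-→d18:-→d19:-→d20:-→d21:-→d22:-→d23:-→d24:-→d25:-→d26:-→d27:H6 -> H6
  lookup 228.98.116.3: bits 11100100011000100111010 walk d0:H1→d1:-→d2:-→d3:-→d4:-→d5:-→d6:-→d7:-→d8:-→d9:-→d10:-→d11:-→d12:-→d13:-→d14:-→d15:-→d16:-→d17:-→d18:-→d19:-→d20:H6→d21:-→d22:-→d23:- -> H6
  + 51.69.240.0/20 (H5) depth=20
  - 51.69.250.64/27 clear@27
  lookup 228.98.117.208: bits 1110010001100010011101011101 walk d0:H1→d1:-→d2:-→d3:-→d4:-→d5:-→d6:-→d7:-→d8:-→d9:-→d10:-→d11:-→d12:-→d13:-→d14:-→d15:-→d16:-→d17:-→d18:-→d19:-→d20:H6→d21:-→d22:-→d23:-→d24:-→d25:-→d26:-→d27:-→d28:H5 -> H5
  lookup 51.0.162.126: bits 001100110 walk d0:H1→d1:-→d2:-→d3:-→d4:-→d5:-→d6:-→d7:-→d8:H5→d9:- -> H5
  + 105.91.83.0/24 (H6) depth=24
  + 232.108.0.0/16 (H6) depth=16
  + 232.108.207.175/32 (H2) depth=32
  lookup 232.108.7.205: bits 1110100001101100 walk d0:H1→d1:-→d2:-→d3:-→d4:-→d5:-→d6:-→d7:-→d8:-→d9:-→d10:-→d11:-→d12:H6→d13:-→d14:-→d15:-→d16:H6 -> H6
  lookup 35.229.59.46: bits 001 walk d0:H1→d1:-→d2:-→d3:- -> H1
  - 51.0.0.0/8 clear@8
  - 51.69.240.0/20 clear@20
  + 51.69.250.0/24 (H2) depth=24
  + 232.108.204.0/22 (H4) depth=22
  + 228.96.0.0/12 (H3) depth=12
  lookup 228.98.113.176: bits 111001000110001001110 walk d0:H1→d1:-→d2:-→d3:-→d4:-→d5:-→d6:-→d7:-→d8:-→d9:-→d10:-→d11:-→d12:H3→d13:-→d14:-→d15:-→d16:-→d17:-→d18:-→d19:-→d20:H6→d21:- -> H6

== LOOKUPS ==
["H3","H5","no-route","H5","H6","H6","H5","H5","H6","H1","H6"]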